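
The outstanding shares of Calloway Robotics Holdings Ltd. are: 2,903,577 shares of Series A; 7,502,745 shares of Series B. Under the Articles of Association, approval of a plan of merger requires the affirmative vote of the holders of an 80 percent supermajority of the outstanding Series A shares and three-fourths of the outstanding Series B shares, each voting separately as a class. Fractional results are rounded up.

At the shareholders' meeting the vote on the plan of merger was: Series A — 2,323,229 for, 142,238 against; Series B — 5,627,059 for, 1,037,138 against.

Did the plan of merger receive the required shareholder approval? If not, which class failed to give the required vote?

Series A: 4/5 of 2903577 = 2322861.60, rounded up to 2322862; 2,322,862 required, 2,323,229 in favor — approved.
Series B: 3/4 of 7502745 = 5627058.75, rounded up to 5627059; 5,627,059 required, 5,627,059 in favor — approved.

Approved — every class gave the required vote.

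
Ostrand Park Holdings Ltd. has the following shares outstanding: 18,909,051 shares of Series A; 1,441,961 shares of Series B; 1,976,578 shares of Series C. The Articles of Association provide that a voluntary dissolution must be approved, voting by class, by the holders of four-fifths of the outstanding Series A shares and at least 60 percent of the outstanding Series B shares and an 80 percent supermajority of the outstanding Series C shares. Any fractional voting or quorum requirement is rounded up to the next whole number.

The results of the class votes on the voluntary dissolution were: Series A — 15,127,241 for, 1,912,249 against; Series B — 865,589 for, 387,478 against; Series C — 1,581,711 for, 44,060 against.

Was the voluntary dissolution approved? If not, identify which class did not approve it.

Approved — every class gave the required vote.

Series A: 4/5 of 18909051 = 15127240.80, rounded up to 15127241; 15,127,241 required, 15,127,241 in favor — approved.
Series B: 3/5 of 1441961 = 865176.60, rounded up to 865177; 865,177 required, 865,589 in favor — approved.
Series C: 4/5 of 1976578 = 1581262.40, rounded up to 1581263; 1,581,263 required, 1,581,711 in favor — approved.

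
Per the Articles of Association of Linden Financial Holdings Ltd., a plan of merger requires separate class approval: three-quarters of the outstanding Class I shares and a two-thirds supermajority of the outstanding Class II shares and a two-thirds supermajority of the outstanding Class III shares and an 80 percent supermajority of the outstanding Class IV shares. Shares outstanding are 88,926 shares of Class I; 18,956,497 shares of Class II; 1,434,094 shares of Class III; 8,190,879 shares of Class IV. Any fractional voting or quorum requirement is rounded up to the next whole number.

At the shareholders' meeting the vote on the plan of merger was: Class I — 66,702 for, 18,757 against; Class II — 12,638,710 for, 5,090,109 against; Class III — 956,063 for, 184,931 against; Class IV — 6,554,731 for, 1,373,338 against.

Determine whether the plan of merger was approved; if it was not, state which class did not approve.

Approved — every class gave the required vote.

Class I: 3/4 of 88926 = 66694.50, rounded up to 66695; 66,695 required, 66,702 in favor — approved.
Class II: 2/3 of 18956497 = 12637664.67, rounded up to 12637665; 12,637,665 required, 12,638,710 in favor — approved.
Class III: 2/3 of 1434094 = 956062.67, rounded up to 956063; 956,063 required, 956,063 in favor — approved.
Class IV: 4/5 of 8190879 = 6552703.20, rounded up to 6552704; 6,552,704 required, 6,554,731 in favor — approved.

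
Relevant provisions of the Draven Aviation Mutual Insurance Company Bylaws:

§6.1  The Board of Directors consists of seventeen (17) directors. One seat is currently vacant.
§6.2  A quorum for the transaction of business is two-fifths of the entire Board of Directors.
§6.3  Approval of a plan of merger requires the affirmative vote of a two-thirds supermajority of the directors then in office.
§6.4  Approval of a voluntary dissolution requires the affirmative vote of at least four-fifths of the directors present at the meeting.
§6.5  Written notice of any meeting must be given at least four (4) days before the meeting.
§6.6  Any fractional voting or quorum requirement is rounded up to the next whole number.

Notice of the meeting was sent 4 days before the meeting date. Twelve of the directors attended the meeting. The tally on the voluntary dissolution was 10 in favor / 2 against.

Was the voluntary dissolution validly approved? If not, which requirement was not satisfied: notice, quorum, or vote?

Valid — all requirements satisfied.

Notice: 4 days given; 4 required (4 ≥ 4). Satisfied.
Quorum: 12 present; quorum is 7. Satisfied.
Vote: the voluntary dissolution requires four-fifths of the directors present (12). 4/5 of 12 = 9.60, rounded up to 10, so 10 affirmative votes are needed; 10 voted in favor. Satisfied.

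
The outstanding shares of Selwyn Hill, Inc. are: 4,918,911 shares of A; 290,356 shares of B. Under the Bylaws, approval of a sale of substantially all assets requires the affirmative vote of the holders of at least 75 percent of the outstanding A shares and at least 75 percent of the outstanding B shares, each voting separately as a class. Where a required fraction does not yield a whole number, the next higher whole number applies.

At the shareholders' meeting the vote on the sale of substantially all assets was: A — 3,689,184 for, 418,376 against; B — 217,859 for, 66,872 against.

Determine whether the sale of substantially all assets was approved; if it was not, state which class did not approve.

Approved — every class gave the required vote.

A: 3/4 of 4918911 = 3689183.25, rounded up to 3689184; 3,689,184 required, 3,689,184 in favor — approved.
B: 3/4 of 290356 = 217767; 217,767 required, 217,859 in favor — approved.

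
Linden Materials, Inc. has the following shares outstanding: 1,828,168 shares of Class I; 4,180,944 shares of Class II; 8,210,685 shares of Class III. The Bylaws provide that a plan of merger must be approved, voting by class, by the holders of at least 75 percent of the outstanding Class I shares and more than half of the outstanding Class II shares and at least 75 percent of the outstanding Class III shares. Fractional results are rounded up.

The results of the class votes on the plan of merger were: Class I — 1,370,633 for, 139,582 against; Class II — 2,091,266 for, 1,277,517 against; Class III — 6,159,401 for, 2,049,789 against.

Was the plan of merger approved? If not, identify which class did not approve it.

Not approved — the Class I shares did not give the required vote.

Class I: 3/4 of 1828168 = 1371126; 1,371,126 required, 1,370,633 in favor — not approved.
Class II: a majority of 4180944 is 2090473; 2,090,473 required, 2,091,266 in favor — approved.
Class III: 3/4 of 8210685 = 6158013.75, rounded up to 6158014; 6,158,014 required, 6,159,401 in favor — approved.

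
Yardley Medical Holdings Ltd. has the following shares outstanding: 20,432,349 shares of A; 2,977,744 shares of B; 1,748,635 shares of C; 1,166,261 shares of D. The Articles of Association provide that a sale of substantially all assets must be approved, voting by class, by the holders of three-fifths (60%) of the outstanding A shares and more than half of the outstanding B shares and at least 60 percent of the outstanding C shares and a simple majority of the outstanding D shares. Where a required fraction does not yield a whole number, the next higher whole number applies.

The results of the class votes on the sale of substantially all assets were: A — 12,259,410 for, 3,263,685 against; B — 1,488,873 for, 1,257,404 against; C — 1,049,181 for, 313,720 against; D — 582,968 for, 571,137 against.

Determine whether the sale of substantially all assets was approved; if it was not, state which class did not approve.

A: 3/5 of 20432349 = 12259409.40, rounded up to 12259410; 12,259,410 required, 12,259,410 in favor — approved.
B: a majority of 2977744 is 1488873; 1,488,873 required, 1,488,873 in favor — approved.
C: 3/5 of 1748635 = 1049181; 1,049,181 required, 1,049,181 in favor — approved.
D: a majority of 1166261 is 583131; 583,131 required, 582,968 in favor — not approved.

Not approved — the D shares did not give the required vote.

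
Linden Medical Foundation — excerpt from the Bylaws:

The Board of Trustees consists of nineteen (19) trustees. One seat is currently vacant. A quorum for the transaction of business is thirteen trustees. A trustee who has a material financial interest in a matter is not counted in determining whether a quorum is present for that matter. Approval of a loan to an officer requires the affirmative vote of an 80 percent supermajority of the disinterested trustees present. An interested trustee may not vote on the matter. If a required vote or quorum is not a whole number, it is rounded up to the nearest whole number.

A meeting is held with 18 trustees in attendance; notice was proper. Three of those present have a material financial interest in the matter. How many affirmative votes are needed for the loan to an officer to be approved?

12

The loan to an officer requires four-fifths of the disinterested trustees present (18 − 3 = 15).
4/5 of 15 = 12.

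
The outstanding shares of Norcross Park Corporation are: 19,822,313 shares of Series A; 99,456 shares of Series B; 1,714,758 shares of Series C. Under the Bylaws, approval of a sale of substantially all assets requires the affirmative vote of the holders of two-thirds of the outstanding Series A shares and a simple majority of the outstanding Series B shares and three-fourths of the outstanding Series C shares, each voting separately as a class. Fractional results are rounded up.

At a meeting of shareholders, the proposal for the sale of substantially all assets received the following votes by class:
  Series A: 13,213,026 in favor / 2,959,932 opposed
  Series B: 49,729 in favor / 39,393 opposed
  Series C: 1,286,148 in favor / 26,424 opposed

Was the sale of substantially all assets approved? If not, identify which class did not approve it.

Not approved — the Series A shares did not give the required vote.

Series A: 2/3 of 19822313 = 13214875.33, rounded up to 13214876; 13,214,876 required, 13,213,026 in favor — not approved.
Series B: a majority of 99456 is 49729; 49,729 required, 49,729 in favor — approved.
Series C: 3/4 of 1714758 = 1286068.50, rounded up to 1286069; 1,286,069 required, 1,286,148 in favor — approved.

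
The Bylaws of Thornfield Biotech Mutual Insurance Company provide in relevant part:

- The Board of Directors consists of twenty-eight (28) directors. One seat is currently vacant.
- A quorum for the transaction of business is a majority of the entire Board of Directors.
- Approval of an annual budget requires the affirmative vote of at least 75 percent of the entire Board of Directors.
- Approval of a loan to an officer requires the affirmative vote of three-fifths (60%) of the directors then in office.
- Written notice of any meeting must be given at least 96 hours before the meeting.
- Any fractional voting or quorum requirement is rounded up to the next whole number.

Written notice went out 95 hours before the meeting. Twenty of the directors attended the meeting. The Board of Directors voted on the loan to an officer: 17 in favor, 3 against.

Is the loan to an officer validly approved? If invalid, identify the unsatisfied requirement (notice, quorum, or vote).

Notice: 95 hours given; 96 required (95 < 96). Not satisfied.
Quorum: 20 present; quorum is 15. Satisfied.
Vote: the loan to an officer requires three-fifths of the directors then in office (27). 3/5 of 27 = 16.20, rounded up to 17, so 17 affirmative votes are needed; 17 voted in favor. Satisfied.

Invalid — notice requirement not satisfied.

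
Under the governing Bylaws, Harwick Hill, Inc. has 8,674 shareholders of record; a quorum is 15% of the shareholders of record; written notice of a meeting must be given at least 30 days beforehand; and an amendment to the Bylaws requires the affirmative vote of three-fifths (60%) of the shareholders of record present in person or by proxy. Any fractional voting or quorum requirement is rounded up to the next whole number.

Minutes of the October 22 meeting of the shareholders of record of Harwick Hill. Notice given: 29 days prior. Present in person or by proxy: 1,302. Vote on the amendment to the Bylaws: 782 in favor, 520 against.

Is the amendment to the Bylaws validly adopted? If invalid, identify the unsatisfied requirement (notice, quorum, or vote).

Invalid — notice requirement not satisfied.

Notice: 29 days given; 30 required. Not satisfied.
Quorum: 15% of 8,674 = 1,301.10, rounded up to 1,302; 1,302 present. Satisfied.
Vote: requires three-fifths of those present (1,302); 3/5 of 1302 = 781.20, rounded up to 782, so 782 needed; 782 in favor. Satisfied.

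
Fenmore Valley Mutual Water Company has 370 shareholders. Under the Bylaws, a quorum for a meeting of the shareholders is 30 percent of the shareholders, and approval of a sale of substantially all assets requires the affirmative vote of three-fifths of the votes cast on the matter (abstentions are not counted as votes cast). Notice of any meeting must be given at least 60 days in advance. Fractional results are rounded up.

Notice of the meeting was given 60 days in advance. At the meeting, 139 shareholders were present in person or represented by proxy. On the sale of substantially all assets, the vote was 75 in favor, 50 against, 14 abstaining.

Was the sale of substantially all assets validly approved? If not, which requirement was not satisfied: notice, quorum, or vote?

Notice: 60 days given; 60 required. Satisfied.
Quorum: 30% of 370 = 111; 139 present. Satisfied.
Vote: requires three-fifths of the votes cast (139 − 14 abstaining = 125); 3/5 of 125 = 75, so 75 needed; 75 in favor. Satisfied.

Valid — all requirements satisfied.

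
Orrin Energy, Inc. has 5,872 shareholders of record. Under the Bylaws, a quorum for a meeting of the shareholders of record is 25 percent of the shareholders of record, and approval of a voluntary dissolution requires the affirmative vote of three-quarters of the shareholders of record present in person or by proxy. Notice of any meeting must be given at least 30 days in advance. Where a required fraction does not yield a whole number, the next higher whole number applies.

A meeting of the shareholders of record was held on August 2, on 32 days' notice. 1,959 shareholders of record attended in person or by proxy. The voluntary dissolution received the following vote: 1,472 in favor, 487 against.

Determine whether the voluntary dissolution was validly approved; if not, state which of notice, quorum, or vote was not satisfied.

Notice: 32 days given; 30 required. Satisfied.
Quorum: 25% of 5,872 = 1,468; 1,959 present. Satisfied.
Vote: requires three-fourths of those present (1,959); 3/4 of 1959 = 1469.25, rounded up to 1470, so 1,470 needed; 1,472 in favor. Satisfied.

Valid — all requirements satisfied.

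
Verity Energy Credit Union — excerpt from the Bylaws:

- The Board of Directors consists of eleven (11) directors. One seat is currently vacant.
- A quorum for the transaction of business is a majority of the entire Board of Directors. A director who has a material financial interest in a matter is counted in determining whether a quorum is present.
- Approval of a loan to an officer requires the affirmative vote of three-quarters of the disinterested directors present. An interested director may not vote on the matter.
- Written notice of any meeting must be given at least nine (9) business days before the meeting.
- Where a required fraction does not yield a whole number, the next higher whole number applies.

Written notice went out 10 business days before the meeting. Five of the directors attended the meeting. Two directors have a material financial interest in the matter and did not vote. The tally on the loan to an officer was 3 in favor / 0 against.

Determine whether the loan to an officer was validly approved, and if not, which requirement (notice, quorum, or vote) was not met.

Notice: 10 business days given; 9 required (10 ≥ 9). Satisfied.
Quorum: 5 present (interested directors count toward quorum); quorum is 6. Not satisfied.
Vote: the loan to an officer requires three-fourths of the disinterested directors present (5 − 2 = 3). 3/4 of 3 = 2.25, rounded up to 3, so 3 affirmative votes are needed; 3 voted in favor. Satisfied. (Moot — without a quorum no business can be validly transacted.)

Invalid — quorum requirement not satisfied.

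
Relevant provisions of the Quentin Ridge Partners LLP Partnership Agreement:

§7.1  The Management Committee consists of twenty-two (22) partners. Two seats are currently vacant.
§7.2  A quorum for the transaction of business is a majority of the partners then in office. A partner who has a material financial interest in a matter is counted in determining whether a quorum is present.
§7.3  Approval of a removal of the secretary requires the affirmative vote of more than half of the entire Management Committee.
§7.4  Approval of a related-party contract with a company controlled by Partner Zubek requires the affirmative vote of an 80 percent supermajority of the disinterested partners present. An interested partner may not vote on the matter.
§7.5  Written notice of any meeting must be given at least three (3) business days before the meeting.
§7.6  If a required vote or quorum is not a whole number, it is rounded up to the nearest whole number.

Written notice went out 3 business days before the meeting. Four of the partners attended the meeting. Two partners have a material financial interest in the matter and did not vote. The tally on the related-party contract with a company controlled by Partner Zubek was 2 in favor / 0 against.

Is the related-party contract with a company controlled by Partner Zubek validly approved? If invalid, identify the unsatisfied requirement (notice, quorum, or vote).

Invalid — quorum requirement not satisfied.

Notice: 3 business days given; 3 required (3 ≥ 3). Satisfied.
Quorum: 4 present (interested partners count toward quorum); quorum is 11. Not satisfied.
Vote: the related-party contract with a company controlled by Partner Zubek requires four-fifths of the disinterested partners present (4 − 2 = 2). 4/5 of 2 = 1.60, rounded up to 2, so 2 affirmative votes are needed; 2 voted in favor. Satisfied. (Moot — without a quorum no business can be validly transacted.)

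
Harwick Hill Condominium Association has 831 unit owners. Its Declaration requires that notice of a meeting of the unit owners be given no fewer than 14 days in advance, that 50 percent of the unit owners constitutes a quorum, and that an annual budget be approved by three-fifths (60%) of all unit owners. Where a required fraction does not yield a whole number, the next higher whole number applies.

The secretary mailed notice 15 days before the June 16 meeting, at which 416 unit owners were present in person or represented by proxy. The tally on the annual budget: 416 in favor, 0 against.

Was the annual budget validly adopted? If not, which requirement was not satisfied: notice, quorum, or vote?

Notice: 15 days given; 14 required. Satisfied.
Quorum: 50% of 831 = 415.50, rounded up to 416; 416 present. Satisfied.
Vote: requires three-fifths of all unit owners (831); 3/5 of 831 = 498.60, rounded up to 499, so 499 needed; 416 in favor. Not satisfied.

Invalid — vote requirement not satisfied.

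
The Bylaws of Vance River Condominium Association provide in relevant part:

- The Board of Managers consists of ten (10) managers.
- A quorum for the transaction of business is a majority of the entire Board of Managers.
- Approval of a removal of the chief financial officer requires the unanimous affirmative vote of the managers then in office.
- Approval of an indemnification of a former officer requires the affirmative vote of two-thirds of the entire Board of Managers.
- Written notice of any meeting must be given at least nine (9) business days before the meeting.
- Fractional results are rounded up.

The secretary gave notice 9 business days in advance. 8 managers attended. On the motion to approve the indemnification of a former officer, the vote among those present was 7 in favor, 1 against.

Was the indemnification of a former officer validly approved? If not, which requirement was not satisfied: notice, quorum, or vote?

Valid — all requirements satisfied.

Notice: 9 business days given; 9 required (9 ≥ 9). Satisfied.
Quorum: 8 present; quorum is 6. Satisfied.
Vote: the indemnification of a former officer requires two-thirds of the entire Board of Managers (10). 2/3 of 10 = 6.67, rounded up to 7, so 7 affirmative votes are needed; 7 voted in favor. Satisfied.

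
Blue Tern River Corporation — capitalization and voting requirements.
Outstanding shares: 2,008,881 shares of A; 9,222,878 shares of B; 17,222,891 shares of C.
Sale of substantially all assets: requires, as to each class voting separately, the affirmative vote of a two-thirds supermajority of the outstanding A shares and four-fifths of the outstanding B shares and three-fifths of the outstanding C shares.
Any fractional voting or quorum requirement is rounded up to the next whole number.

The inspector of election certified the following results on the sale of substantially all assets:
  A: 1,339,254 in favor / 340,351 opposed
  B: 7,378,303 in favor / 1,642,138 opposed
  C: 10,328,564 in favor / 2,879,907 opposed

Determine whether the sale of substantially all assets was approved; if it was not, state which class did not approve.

Not approved — the C shares did not give the required vote.

A: 2/3 of 2008881 = 1339254; 1,339,254 required, 1,339,254 in favor — approved.
B: 4/5 of 9222878 = 7378302.40, rounded up to 7378303; 7,378,303 required, 7,378,303 in favor — approved.
C: 3/5 of 17222891 = 10333734.60, rounded up to 10333735; 10,333,735 required, 10,328,564 in favor — not approved.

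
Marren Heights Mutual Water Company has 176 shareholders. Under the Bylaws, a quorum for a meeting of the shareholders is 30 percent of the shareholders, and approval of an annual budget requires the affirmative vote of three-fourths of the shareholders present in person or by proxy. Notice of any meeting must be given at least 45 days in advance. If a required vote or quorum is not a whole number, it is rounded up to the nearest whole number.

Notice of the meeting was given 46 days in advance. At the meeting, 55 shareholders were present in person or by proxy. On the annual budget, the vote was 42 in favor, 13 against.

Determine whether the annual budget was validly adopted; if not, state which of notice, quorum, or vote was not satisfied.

Notice: 46 days given; 45 required. Satisfied.
Quorum: 30% of 176 = 52.80, rounded up to 53; 55 present. Satisfied.
Vote: requires three-fourths of those present (55); 3/4 of 55 = 41.25, rounded up to 42, so 42 needed; 42 in favor. Satisfied.

Valid — all requirements satisfied.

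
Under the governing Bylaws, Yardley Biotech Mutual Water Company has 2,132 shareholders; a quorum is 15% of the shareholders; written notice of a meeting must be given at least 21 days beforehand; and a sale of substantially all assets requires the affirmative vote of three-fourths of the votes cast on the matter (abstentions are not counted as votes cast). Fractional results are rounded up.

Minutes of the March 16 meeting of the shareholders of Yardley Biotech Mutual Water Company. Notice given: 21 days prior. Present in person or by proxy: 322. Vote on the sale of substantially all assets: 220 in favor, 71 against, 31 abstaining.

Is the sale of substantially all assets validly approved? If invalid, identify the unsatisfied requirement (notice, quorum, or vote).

Notice: 21 days given; 21 required. Satisfied.
Quorum: 15% of 2,132 = 319.80, rounded up to 320; 322 present. Satisfied.
Vote: requires three-fourths of the votes cast (322 − 31 abstaining = 291); 3/4 of 291 = 218.25, rounded up to 219, so 219 needed; 220 in favor. Satisfied.

Valid — all requirements satisfied.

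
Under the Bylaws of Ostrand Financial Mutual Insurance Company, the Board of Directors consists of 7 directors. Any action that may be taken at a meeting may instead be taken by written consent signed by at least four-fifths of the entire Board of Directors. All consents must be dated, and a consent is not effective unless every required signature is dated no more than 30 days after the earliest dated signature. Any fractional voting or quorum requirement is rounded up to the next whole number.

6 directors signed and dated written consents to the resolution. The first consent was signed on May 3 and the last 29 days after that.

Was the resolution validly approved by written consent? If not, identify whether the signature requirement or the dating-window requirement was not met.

Effective — both the signature and dating-window requirements are satisfied.

Signatures required: at least four-fifths of 7 — 4/5 of 7 = 5.60, rounded up to 6, so 6 needed; 6 signed. Sufficient.
Dating window: the latest signature is 29 days after the earliest; the limit is 30 days. Within the window.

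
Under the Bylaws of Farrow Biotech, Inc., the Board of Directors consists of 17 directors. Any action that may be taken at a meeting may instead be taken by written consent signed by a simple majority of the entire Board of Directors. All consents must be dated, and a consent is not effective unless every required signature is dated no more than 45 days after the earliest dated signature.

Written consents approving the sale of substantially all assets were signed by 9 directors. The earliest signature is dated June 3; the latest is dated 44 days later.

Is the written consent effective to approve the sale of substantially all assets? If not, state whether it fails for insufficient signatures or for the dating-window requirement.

Effective — both the signature and dating-window requirements are satisfied.

Signatures required: a simple majority of 17 — a majority of 17 is 9, so 9 needed; 9 signed. Sufficient.
Dating window: the latest signature is 44 days after the earliest; the limit is 45 days. Within the window.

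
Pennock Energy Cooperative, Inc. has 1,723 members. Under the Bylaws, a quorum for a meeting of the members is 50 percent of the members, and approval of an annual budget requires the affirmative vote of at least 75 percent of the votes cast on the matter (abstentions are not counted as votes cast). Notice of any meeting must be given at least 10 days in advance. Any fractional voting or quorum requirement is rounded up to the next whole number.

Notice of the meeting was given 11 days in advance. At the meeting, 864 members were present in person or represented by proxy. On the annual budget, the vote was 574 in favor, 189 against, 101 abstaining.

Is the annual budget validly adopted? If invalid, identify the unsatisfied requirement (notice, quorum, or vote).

Notice: 11 days given; 10 required. Satisfied.
Quorum: 50% of 1,723 = 861.50, rounded up to 862; 864 present. Satisfied.
Vote: requires three-fourths of the votes cast (864 − 101 abstaining = 763); 3/4 of 763 = 572.25, rounded up to 573, so 573 needed; 574 in favor. Satisfied.

Valid — all requirements satisfied.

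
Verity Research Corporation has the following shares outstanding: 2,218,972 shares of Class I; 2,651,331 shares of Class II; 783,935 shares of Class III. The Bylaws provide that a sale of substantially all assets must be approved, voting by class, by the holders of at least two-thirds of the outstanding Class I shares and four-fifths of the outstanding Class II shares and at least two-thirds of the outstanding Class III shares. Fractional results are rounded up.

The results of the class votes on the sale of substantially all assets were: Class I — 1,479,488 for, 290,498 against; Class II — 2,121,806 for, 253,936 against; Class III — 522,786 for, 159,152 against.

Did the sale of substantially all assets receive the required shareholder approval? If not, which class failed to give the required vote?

Approved — every class gave the required vote.

Class I: 2/3 of 2218972 = 1479314.67, rounded up to 1479315; 1,479,315 required, 1,479,488 in favor — approved.
Class II: 4/5 of 2651331 = 2121064.80, rounded up to 2121065; 2,121,065 required, 2,121,806 in favor — approved.
Class III: 2/3 of 783935 = 522623.33, rounded up to 522624; 522,624 required, 522,786 in favor — approved.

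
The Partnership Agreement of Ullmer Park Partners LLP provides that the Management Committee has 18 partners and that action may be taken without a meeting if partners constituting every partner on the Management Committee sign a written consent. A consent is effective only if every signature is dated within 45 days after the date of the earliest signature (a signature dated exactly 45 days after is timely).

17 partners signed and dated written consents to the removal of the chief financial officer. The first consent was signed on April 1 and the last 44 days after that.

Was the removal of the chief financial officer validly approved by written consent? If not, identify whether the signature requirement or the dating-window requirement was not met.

Signatures required: all of 18 — unanimous means all 18, so 18 needed; 17 signed. Insufficient.
Dating window: the latest signature is 44 days after the earliest; the limit is 45 days. Within the window.

Not effective — insufficient signatures.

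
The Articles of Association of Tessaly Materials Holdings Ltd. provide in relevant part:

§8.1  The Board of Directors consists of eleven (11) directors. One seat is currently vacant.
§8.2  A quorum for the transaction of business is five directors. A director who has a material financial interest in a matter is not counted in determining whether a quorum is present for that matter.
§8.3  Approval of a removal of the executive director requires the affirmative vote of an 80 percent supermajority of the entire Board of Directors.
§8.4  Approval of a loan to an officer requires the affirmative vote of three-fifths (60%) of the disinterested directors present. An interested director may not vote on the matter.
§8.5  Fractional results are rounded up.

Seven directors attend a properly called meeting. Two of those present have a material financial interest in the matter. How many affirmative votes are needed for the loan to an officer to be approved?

3

The loan to an officer requires three-fifths of the disinterested directors present (7 − 2 = 5).
3/5 of 5 = 3.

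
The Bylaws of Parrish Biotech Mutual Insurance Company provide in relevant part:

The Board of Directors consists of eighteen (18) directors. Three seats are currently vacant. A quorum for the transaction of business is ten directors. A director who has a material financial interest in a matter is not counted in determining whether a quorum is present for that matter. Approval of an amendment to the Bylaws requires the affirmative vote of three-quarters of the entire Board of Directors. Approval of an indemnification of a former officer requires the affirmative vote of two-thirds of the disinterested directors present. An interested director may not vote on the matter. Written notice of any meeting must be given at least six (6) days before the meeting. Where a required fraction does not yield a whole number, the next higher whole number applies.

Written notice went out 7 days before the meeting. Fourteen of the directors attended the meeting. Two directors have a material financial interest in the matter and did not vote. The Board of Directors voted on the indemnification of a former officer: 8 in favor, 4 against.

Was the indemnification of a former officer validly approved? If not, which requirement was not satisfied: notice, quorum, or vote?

Notice: 7 days given; 6 required (7 ≥ 6). Satisfied.
Quorum: 14 present, but the 2 interested directors do not count, leaving 12. Quorum is 10. Satisfied.
Vote: the indemnification of a former officer requires two-thirds of the disinterested directors present (14 − 2 = 12). 2/3 of 12 = 8, so 8 affirmative votes are needed; 8 voted in favor. Satisfied.

Valid — all requirements satisfied.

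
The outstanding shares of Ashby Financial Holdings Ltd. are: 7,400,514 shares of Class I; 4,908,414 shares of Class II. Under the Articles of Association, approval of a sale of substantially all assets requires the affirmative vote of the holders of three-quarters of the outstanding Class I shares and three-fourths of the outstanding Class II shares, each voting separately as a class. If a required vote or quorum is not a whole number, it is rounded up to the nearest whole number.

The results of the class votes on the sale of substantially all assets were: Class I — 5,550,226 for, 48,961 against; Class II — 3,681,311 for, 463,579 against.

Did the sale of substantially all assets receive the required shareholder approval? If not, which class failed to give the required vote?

Class I: 3/4 of 7400514 = 5550385.50, rounded up to 5550386; 5,550,386 required, 5,550,226 in favor — not approved.
Class II: 3/4 of 4908414 = 3681310.50, rounded up to 3681311; 3,681,311 required, 3,681,311 in favor — approved.

Not approved — the Class I shares did not give the required vote.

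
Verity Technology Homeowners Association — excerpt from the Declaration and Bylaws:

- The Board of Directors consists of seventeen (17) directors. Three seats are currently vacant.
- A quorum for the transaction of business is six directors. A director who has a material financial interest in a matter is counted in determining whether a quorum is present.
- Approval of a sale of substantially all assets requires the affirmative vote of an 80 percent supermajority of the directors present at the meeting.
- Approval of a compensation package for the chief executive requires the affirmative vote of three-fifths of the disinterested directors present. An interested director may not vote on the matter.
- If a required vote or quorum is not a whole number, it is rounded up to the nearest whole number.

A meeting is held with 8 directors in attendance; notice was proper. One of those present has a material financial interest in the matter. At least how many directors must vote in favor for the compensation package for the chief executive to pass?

5

The compensation package for the chief executive requires three-fifths of the disinterested directors present (8 − 1 = 7).
3/5 of 7 = 4.20, rounded up to 5.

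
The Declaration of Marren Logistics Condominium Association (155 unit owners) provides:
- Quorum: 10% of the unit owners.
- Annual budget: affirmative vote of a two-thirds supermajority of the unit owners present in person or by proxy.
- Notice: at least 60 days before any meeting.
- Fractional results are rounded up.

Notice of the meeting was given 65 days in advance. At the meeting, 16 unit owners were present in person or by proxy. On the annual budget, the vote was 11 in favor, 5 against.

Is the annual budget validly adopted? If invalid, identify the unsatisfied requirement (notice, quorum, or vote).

Notice: 65 days given; 60 required. Satisfied.
Quorum: 10% of 155 = 15.50, rounded up to 16; 16 present. Satisfied.
Vote: requires two-thirds of those present (16); 2/3 of 16 = 10.67, rounded up to 11, so 11 needed; 11 in favor. Satisfied.

Valid — all requirements satisfied.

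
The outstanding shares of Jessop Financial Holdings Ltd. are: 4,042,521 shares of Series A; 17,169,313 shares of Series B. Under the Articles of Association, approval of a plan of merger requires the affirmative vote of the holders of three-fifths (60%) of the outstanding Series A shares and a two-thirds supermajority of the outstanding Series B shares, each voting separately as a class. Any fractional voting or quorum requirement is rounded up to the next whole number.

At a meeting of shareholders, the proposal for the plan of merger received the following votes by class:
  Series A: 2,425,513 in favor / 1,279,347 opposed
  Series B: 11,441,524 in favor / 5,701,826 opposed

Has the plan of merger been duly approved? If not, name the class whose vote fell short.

Not approved — the Series B shares did not give the required vote.

Series A: 3/5 of 4042521 = 2425512.60, rounded up to 2425513; 2,425,513 required, 2,425,513 in favor — approved.
Series B: 2/3 of 17169313 = 11446208.67, rounded up to 11446209; 11,446,209 required, 11,441,524 in favor — not approved.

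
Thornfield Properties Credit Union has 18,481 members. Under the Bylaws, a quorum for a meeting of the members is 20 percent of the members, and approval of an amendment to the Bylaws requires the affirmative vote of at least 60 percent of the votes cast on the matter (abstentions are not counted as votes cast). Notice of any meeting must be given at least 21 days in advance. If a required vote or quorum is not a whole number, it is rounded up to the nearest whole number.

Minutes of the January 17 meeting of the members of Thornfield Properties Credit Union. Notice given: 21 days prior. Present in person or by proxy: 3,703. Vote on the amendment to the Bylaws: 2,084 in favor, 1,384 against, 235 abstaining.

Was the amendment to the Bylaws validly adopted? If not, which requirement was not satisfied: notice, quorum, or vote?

Valid — all requirements satisfied.

Notice: 21 days given; 21 required. Satisfied.
Quorum: 20% of 18,481 = 3,696.20, rounded up to 3,697; 3,703 present. Satisfied.
Vote: requires three-fifths of the votes cast (3,703 − 235 abstaining = 3,468); 3/5 of 3468 = 2080.80, rounded up to 2081, so 2,081 needed; 2,084 in favor. Satisfied.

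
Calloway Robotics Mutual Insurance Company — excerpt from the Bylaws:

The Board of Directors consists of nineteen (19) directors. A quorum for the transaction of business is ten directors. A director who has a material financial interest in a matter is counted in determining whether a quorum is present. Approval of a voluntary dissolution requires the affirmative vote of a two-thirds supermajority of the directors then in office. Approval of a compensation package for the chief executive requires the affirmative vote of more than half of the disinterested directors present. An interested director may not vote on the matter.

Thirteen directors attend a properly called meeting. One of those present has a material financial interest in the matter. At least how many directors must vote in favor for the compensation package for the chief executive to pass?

The compensation package for the chief executive requires a majority of the disinterested directors present (13 − 1 = 12).
A majority of 12 is 7.

7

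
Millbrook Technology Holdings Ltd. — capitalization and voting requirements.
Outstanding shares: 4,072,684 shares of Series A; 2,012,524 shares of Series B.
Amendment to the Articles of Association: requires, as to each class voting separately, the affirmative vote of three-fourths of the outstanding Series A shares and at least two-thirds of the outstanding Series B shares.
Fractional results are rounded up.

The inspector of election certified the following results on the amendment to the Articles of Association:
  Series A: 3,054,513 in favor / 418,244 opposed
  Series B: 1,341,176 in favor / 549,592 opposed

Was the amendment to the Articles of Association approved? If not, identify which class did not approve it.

Series A: 3/4 of 4072684 = 3054513; 3,054,513 required, 3,054,513 in favor — approved.
Series B: 2/3 of 2012524 = 1341682.67, rounded up to 1341683; 1,341,683 required, 1,341,176 in favor — not approved.

Not approved — the Series B shares did not give the required vote.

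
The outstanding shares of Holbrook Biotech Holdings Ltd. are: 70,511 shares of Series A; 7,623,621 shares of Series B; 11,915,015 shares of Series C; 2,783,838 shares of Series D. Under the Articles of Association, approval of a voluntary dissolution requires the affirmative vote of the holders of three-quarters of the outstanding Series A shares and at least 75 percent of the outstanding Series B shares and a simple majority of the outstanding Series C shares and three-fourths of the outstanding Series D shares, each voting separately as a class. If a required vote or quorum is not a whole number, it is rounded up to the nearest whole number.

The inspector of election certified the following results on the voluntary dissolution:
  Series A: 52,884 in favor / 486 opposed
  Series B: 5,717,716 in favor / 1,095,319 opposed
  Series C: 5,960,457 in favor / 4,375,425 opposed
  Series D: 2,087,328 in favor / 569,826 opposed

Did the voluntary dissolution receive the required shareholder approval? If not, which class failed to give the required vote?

Not approved — the Series D shares did not give the required vote.

Series A: 3/4 of 70511 = 52883.25, rounded up to 52884; 52,884 required, 52,884 in favor — approved.
Series B: 3/4 of 7623621 = 5717715.75, rounded up to 5717716; 5,717,716 required, 5,717,716 in favor — approved.
Series C: a majority of 11915015 is 5957508; 5,957,508 required, 5,960,457 in favor — approved.
Series D: 3/4 of 2783838 = 2087878.50, rounded up to 2087879; 2,087,879 required, 2,087,328 in favor — not approved.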